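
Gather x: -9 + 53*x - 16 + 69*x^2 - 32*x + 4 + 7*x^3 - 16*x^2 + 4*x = 7*x^3 + 53*x^2 + 25*x - 21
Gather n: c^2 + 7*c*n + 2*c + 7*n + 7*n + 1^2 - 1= c^2 + 2*c + n*(7*c + 14)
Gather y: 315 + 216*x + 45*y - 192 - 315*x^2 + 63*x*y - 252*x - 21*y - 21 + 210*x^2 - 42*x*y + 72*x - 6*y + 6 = -105*x^2 + 36*x + y*(21*x + 18) + 108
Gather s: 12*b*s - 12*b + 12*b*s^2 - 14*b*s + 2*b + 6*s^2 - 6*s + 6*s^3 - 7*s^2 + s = -10*b + 6*s^3 + s^2*(12*b - 1) + s*(-2*b - 5)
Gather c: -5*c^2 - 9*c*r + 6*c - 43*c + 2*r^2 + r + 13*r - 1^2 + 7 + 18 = -5*c^2 + c*(-9*r - 37) + 2*r^2 + 14*r + 24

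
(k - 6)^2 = k^2 - 12*k + 36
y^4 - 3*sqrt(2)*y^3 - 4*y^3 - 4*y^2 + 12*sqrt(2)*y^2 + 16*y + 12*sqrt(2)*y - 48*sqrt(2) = (y - 4)*(y - 2)*(y + 2)*(y - 3*sqrt(2))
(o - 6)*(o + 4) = o^2 - 2*o - 24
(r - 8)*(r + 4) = r^2 - 4*r - 32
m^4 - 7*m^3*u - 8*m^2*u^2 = m^2*(m - 8*u)*(m + u)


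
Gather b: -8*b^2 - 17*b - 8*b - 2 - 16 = -8*b^2 - 25*b - 18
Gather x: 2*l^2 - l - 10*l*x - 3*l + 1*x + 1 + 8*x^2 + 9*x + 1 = 2*l^2 - 4*l + 8*x^2 + x*(10 - 10*l) + 2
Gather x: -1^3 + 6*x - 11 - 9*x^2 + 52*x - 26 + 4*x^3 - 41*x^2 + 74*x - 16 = 4*x^3 - 50*x^2 + 132*x - 54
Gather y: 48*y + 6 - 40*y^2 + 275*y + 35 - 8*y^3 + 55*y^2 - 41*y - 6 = -8*y^3 + 15*y^2 + 282*y + 35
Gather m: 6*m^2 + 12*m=6*m^2 + 12*m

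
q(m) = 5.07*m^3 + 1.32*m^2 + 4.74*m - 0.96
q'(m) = 15.21*m^2 + 2.64*m + 4.74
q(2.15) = 65.72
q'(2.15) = 80.72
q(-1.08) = -10.93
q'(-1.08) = 19.63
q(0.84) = 6.96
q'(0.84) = 17.69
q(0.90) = 8.07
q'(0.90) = 19.44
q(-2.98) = -137.53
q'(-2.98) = 131.94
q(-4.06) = -337.75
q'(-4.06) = 244.74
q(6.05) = 1198.76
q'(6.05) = 577.44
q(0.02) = -0.86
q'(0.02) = 4.80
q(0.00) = -0.96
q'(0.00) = 4.74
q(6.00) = 1170.12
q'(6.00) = 568.14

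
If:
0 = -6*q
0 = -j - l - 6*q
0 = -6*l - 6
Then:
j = 1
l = -1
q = 0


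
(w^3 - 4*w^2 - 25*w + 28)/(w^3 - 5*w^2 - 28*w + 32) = (w - 7)/(w - 8)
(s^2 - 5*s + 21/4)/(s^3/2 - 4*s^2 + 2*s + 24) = (4*s^2 - 20*s + 21)/(2*(s^3 - 8*s^2 + 4*s + 48))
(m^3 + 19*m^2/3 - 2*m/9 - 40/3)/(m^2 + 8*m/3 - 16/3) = (m^2 + 23*m/3 + 10)/(m + 4)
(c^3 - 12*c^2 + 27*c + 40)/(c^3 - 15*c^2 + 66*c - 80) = (c + 1)/(c - 2)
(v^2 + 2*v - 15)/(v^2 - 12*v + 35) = (v^2 + 2*v - 15)/(v^2 - 12*v + 35)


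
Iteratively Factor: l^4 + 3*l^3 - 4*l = (l + 2)*(l^3 + l^2 - 2*l) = (l + 2)^2*(l^2 - l) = l*(l + 2)^2*(l - 1)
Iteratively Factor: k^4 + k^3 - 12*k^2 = (k - 3)*(k^3 + 4*k^2) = k*(k - 3)*(k^2 + 4*k) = k^2*(k - 3)*(k + 4)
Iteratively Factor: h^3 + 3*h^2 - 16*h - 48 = (h + 4)*(h^2 - h - 12) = (h - 4)*(h + 4)*(h + 3)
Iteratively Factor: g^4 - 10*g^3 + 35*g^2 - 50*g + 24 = (g - 3)*(g^3 - 7*g^2 + 14*g - 8) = (g - 3)*(g - 1)*(g^2 - 6*g + 8) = (g - 4)*(g - 3)*(g - 1)*(g - 2)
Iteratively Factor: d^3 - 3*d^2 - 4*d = (d)*(d^2 - 3*d - 4) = d*(d - 4)*(d + 1)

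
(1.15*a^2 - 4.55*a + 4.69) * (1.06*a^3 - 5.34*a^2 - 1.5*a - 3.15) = 1.219*a^5 - 10.964*a^4 + 27.5434*a^3 - 21.8421*a^2 + 7.2975*a - 14.7735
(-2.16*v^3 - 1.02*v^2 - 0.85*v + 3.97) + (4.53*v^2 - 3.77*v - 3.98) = -2.16*v^3 + 3.51*v^2 - 4.62*v - 0.00999999999999979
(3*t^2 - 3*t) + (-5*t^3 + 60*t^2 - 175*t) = -5*t^3 + 63*t^2 - 178*t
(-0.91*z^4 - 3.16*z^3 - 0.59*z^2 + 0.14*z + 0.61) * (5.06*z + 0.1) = -4.6046*z^5 - 16.0806*z^4 - 3.3014*z^3 + 0.6494*z^2 + 3.1006*z + 0.061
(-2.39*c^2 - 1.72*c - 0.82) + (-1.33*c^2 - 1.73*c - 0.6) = -3.72*c^2 - 3.45*c - 1.42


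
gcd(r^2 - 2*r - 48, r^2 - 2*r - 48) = r^2 - 2*r - 48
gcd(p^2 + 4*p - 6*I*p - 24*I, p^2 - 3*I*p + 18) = p - 6*I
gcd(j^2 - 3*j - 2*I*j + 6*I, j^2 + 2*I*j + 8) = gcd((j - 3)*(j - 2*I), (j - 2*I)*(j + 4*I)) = j - 2*I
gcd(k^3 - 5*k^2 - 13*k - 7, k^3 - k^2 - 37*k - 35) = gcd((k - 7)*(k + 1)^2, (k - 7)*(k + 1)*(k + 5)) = k^2 - 6*k - 7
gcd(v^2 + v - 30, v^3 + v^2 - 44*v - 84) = v + 6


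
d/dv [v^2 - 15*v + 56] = 2*v - 15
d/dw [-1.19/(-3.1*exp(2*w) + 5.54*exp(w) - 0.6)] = (6.5926 - 7.378*exp(w))*exp(w)/(3.1*exp(2*w) - 5.54*exp(w) + 0.6)^2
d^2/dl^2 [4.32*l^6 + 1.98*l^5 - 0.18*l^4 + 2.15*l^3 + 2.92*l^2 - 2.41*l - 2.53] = 129.6*l^4 + 39.6*l^3 - 2.16*l^2 + 12.9*l + 5.84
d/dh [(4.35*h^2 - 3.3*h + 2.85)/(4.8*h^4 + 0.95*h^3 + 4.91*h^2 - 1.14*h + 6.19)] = (-41.76*h^5 + 43.3875*h^4 - 48.45*h^3 + 3.1215*h^2 + 25.866*h - 17.178)/(23.04*h^8 + 9.12*h^7 + 48.0385*h^6 - 1.615*h^5 + 81.3661*h^4 + 0.566200000000002*h^3 + 62.0854*h^2 - 14.1132*h + 38.3161)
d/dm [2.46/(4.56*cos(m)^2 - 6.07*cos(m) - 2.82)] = (22.4352*cos(m) - 14.9322)*sin(m)/(-4.56*cos(m)^2 + 6.07*cos(m) + 2.82)^2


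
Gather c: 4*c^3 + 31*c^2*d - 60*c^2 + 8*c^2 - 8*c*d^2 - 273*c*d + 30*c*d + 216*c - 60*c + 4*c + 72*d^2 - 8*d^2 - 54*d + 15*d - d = 4*c^3 + c^2*(31*d - 52) + c*(-8*d^2 - 243*d + 160) + 64*d^2 - 40*d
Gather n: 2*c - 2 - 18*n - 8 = 2*c - 18*n - 10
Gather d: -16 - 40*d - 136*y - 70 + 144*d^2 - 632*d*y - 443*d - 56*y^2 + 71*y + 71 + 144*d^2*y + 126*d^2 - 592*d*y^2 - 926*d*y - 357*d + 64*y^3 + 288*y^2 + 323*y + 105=d^2*(144*y + 270) + d*(-592*y^2 - 1558*y - 840) + 64*y^3 + 232*y^2 + 258*y + 90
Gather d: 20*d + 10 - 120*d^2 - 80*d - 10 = -120*d^2 - 60*d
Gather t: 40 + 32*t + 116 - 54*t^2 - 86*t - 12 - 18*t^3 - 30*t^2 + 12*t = -18*t^3 - 84*t^2 - 42*t + 144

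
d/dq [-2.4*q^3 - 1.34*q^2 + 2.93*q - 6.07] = -7.2*q^2 - 2.68*q + 2.93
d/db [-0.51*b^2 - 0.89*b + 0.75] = -1.02*b - 0.89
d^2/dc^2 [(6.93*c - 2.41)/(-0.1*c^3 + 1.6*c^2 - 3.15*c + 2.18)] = (-0.4158*c^5 + 6.942*c^4 - 37.2853*c^3 + 23.44362*c^2 + 75.30492*c - 64.16233)/(0.001*c^9 - 0.048*c^8 + 0.8625*c^7 - 7.1854*c^6 + 29.26155*c^5 - 68.4906*c^4 + 98.604795*c^3 - 87.70467*c^2 + 44.91018*c - 10.360232)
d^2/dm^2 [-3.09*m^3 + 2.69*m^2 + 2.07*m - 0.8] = 5.38 - 18.54*m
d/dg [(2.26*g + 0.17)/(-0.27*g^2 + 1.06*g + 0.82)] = (0.6102*g^2 + 0.0918000000000001*g + 1.673)/(0.0729*g^4 - 0.5724*g^3 + 0.6808*g^2 + 1.7384*g + 0.6724)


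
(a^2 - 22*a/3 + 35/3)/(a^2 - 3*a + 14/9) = 3*(a - 5)/(3*a - 2)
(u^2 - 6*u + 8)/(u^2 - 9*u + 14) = (u - 4)/(u - 7)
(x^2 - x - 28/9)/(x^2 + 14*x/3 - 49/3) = (x + 4/3)/(x + 7)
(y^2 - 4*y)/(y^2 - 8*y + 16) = y/(y - 4)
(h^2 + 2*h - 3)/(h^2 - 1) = (h + 3)/(h + 1)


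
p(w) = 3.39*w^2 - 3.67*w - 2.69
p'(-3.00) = -24.01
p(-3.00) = 38.83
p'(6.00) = 37.01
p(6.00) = 97.33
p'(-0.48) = -6.92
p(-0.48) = -0.15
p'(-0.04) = -3.94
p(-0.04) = -2.54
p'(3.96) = 23.18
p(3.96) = 35.94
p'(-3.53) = -27.60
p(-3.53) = 52.51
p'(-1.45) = -13.50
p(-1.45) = 9.76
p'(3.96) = 23.18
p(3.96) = 35.94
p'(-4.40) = -33.50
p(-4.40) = 79.09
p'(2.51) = 13.35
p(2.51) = 9.46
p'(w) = 6.78*w - 3.67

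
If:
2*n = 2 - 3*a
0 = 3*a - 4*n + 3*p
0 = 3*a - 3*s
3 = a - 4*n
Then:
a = 1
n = -1/2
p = -5/3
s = 1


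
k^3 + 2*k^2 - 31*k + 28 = (k - 4)*(k - 1)*(k + 7)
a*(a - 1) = a^2 - a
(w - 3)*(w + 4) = w^2 + w - 12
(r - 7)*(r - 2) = r^2 - 9*r + 14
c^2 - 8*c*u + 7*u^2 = (c - 7*u)*(c - u)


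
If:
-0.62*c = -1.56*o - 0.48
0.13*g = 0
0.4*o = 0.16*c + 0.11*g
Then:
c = -120.00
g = 0.00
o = -48.00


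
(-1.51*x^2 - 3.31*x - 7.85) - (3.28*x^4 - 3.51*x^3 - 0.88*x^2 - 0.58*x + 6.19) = -3.28*x^4 + 3.51*x^3 - 0.63*x^2 - 2.73*x - 14.04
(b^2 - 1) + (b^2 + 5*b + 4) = 2*b^2 + 5*b + 3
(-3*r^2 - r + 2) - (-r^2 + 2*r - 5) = -2*r^2 - 3*r + 7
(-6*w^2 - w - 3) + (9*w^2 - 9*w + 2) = 3*w^2 - 10*w - 1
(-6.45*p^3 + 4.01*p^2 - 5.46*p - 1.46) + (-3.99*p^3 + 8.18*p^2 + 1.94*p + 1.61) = -10.44*p^3 + 12.19*p^2 - 3.52*p + 0.15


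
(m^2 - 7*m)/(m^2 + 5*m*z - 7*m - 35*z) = m/(m + 5*z)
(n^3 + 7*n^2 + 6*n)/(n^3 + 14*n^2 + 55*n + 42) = n/(n + 7)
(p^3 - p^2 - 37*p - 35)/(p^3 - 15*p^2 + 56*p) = (p^2 + 6*p + 5)/(p*(p - 8))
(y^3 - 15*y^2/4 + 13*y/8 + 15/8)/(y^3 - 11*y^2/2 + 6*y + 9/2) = (y - 5/4)/(y - 3)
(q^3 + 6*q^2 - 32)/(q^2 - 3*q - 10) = (-q^3 - 6*q^2 + 32)/(-q^2 + 3*q + 10)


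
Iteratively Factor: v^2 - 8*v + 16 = (v - 4)*(v - 4)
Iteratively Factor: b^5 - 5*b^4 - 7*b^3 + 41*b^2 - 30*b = (b)*(b^4 - 5*b^3 - 7*b^2 + 41*b - 30) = b*(b - 5)*(b^3 - 7*b + 6) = b*(b - 5)*(b - 1)*(b^2 + b - 6) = b*(b - 5)*(b - 2)*(b - 1)*(b + 3)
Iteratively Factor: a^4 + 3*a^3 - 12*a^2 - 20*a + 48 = (a + 3)*(a^3 - 12*a + 16) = (a - 2)*(a + 3)*(a^2 + 2*a - 8) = (a - 2)^2*(a + 3)*(a + 4)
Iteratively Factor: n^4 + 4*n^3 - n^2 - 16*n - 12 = (n + 2)*(n^3 + 2*n^2 - 5*n - 6) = (n - 2)*(n + 2)*(n^2 + 4*n + 3) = (n - 2)*(n + 1)*(n + 2)*(n + 3)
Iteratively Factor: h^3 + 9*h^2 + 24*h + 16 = (h + 4)*(h^2 + 5*h + 4) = (h + 1)*(h + 4)*(h + 4)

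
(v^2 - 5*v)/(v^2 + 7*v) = (v - 5)/(v + 7)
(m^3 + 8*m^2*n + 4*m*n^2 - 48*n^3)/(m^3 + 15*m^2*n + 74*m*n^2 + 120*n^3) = (m - 2*n)/(m + 5*n)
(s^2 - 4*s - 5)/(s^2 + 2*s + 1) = (s - 5)/(s + 1)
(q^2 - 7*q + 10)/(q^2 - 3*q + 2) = (q - 5)/(q - 1)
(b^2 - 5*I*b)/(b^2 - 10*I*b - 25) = b/(b - 5*I)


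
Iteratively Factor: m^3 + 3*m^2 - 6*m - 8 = (m + 1)*(m^2 + 2*m - 8) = (m - 2)*(m + 1)*(m + 4)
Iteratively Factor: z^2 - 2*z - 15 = (z + 3)*(z - 5)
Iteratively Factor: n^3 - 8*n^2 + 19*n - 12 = (n - 4)*(n^2 - 4*n + 3) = (n - 4)*(n - 1)*(n - 3)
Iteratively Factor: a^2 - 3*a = (a - 3)*(a)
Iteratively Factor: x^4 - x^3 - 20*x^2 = (x)*(x^3 - x^2 - 20*x) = x*(x + 4)*(x^2 - 5*x) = x^2*(x + 4)*(x - 5)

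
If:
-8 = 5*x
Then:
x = -8/5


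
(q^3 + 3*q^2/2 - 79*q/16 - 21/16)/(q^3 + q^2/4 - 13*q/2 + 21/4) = (q + 1/4)/(q - 1)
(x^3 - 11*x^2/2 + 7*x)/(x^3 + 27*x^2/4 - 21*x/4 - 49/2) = 2*x*(2*x - 7)/(4*x^2 + 35*x + 49)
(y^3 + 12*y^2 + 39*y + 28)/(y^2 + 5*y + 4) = y + 7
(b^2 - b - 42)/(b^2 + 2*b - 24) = (b - 7)/(b - 4)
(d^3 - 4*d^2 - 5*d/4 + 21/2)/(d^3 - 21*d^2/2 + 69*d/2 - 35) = (d + 3/2)/(d - 5)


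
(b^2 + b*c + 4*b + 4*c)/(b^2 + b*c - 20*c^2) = (b^2 + b*c + 4*b + 4*c)/(b^2 + b*c - 20*c^2)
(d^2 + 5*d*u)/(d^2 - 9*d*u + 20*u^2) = d*(d + 5*u)/(d^2 - 9*d*u + 20*u^2)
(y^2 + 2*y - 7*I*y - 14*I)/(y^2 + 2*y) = (y - 7*I)/y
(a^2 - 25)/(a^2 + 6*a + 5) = (a - 5)/(a + 1)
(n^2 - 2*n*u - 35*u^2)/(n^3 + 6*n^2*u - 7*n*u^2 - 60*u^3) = (-n + 7*u)/(-n^2 - n*u + 12*u^2)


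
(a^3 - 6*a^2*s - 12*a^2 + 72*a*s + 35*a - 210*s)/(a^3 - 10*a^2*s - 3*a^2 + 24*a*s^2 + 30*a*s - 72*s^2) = (-a^2 + 12*a - 35)/(-a^2 + 4*a*s + 3*a - 12*s)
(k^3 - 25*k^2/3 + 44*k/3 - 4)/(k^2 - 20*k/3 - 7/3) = (-3*k^3 + 25*k^2 - 44*k + 12)/(-3*k^2 + 20*k + 7)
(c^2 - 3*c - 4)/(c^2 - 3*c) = (c^2 - 3*c - 4)/(c*(c - 3))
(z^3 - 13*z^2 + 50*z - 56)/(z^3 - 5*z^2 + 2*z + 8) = (z - 7)/(z + 1)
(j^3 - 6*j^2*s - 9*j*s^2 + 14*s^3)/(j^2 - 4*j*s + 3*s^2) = (-j^2 + 5*j*s + 14*s^2)/(-j + 3*s)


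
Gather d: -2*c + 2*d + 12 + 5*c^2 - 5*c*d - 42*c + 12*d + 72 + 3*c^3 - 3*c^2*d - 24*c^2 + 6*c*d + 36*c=3*c^3 - 19*c^2 - 8*c + d*(-3*c^2 + c + 14) + 84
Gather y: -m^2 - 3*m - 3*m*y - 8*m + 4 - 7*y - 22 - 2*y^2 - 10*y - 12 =-m^2 - 11*m - 2*y^2 + y*(-3*m - 17) - 30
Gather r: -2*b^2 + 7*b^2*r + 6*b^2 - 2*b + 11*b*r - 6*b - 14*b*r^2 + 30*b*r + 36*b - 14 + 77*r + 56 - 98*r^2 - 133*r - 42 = 4*b^2 + 28*b + r^2*(-14*b - 98) + r*(7*b^2 + 41*b - 56)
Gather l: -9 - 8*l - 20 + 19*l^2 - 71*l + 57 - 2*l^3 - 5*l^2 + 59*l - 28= -2*l^3 + 14*l^2 - 20*l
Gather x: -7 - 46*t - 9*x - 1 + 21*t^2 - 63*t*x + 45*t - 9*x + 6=21*t^2 - t + x*(-63*t - 18) - 2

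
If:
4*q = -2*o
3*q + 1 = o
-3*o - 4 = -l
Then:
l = 26/5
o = 2/5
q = -1/5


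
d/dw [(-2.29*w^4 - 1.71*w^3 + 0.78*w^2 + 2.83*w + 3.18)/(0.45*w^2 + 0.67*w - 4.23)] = (-2.061*w^5 - 5.3724*w^4 + 36.4554*w^3 + 20.949*w^2 - 9.4608*w - 14.1015)/(0.2025*w^4 + 0.603*w^3 - 3.3581*w^2 - 5.6682*w + 17.8929)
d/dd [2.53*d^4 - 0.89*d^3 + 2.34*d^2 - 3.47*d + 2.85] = 10.12*d^3 - 2.67*d^2 + 4.68*d - 3.47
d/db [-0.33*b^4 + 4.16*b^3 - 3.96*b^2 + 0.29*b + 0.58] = -1.32*b^3 + 12.48*b^2 - 7.92*b + 0.29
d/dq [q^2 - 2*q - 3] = 2*q - 2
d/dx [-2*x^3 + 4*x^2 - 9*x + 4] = -6*x^2 + 8*x - 9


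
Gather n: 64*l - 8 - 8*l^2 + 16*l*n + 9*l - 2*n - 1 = -8*l^2 + 73*l + n*(16*l - 2) - 9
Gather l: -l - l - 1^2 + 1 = -2*l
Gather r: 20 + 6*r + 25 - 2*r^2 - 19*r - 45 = -2*r^2 - 13*r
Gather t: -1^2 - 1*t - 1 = -t - 2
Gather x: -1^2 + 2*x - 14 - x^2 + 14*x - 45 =-x^2 + 16*x - 60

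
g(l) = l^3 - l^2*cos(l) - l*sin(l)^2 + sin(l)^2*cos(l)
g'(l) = l^2*sin(l) + 3*l^2 - 2*l*sin(l)*cos(l) - 2*l*cos(l) - sin(l)^3 - sin(l)^2 + 2*sin(l)*cos(l)^2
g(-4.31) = -69.47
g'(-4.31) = 65.00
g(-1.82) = -3.73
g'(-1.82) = 6.55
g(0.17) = -0.00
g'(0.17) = -0.00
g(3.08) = 38.67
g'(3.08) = 35.69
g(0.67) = -0.01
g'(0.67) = 0.06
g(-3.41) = -28.27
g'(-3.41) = 30.05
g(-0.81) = -0.20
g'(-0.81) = 0.97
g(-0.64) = -0.08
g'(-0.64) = 0.49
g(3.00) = 35.83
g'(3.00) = 35.30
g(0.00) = 0.00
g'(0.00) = 0.00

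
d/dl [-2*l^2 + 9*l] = 9 - 4*l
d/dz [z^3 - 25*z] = 3*z^2 - 25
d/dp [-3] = 0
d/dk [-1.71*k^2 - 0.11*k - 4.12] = -3.42*k - 0.11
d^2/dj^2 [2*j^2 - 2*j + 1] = 4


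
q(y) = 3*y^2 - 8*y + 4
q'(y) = 6*y - 8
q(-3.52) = 69.33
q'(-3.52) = -29.12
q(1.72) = -0.88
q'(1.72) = 2.32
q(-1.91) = 30.22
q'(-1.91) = -19.46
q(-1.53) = 23.26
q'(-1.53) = -17.18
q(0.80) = -0.48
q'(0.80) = -3.20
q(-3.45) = 67.31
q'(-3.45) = -28.70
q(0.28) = 2.00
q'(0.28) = -6.32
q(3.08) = 7.82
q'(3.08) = 10.48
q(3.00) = 7.00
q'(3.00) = 10.00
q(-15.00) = 799.00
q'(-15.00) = -98.00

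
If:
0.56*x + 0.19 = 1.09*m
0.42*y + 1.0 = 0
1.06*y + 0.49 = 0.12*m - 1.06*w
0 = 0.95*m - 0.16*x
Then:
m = -0.09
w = 1.91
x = -0.50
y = -2.38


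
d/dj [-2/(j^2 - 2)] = 4*j/(j^2 - 2)^2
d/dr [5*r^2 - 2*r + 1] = 10*r - 2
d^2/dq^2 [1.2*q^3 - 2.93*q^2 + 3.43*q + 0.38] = 7.2*q - 5.86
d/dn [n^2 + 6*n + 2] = 2*n + 6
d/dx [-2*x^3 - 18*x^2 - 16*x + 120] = -6*x^2 - 36*x - 16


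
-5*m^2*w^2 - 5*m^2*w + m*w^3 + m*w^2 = w*(-5*m + w)*(m*w + m)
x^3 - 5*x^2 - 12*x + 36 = (x - 6)*(x - 2)*(x + 3)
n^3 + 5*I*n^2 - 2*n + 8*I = (n - I)*(n + 2*I)*(n + 4*I)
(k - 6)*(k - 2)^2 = k^3 - 10*k^2 + 28*k - 24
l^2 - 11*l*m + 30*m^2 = (l - 6*m)*(l - 5*m)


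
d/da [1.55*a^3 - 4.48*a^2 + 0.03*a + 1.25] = 4.65*a^2 - 8.96*a + 0.03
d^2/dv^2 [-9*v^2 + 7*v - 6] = -18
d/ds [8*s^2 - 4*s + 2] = 16*s - 4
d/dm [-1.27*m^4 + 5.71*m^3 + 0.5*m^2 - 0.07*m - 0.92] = -5.08*m^3 + 17.13*m^2 + 1.0*m - 0.07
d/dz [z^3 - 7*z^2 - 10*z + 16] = 3*z^2 - 14*z - 10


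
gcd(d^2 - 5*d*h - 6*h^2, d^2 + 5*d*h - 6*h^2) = 1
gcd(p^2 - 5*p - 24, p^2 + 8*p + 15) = p + 3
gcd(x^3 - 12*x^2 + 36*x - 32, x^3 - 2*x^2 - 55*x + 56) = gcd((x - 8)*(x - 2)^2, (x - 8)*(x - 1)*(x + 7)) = x - 8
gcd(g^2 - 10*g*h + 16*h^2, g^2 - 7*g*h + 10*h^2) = g - 2*h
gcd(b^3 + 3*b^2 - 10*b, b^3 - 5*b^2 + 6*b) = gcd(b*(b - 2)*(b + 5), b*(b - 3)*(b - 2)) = b^2 - 2*b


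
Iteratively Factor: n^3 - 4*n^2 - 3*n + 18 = (n - 3)*(n^2 - n - 6) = (n - 3)*(n + 2)*(n - 3)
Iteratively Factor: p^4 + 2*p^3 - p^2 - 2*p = (p - 1)*(p^3 + 3*p^2 + 2*p) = (p - 1)*(p + 1)*(p^2 + 2*p) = (p - 1)*(p + 1)*(p + 2)*(p)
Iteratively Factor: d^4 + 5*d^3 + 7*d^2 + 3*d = (d + 1)*(d^3 + 4*d^2 + 3*d) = (d + 1)^2*(d^2 + 3*d) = (d + 1)^2*(d + 3)*(d)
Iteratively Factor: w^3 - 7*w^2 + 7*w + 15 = (w - 5)*(w^2 - 2*w - 3) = (w - 5)*(w - 3)*(w + 1)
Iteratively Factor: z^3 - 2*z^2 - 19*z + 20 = (z - 1)*(z^2 - z - 20) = (z - 1)*(z + 4)*(z - 5)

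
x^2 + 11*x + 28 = (x + 4)*(x + 7)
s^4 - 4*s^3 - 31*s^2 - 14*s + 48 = (s - 8)*(s - 1)*(s + 2)*(s + 3)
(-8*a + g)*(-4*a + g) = 32*a^2 - 12*a*g + g^2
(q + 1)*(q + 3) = q^2 + 4*q + 3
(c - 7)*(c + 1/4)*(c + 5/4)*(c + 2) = c^4 - 7*c^3/2 - 339*c^2/16 - 361*c/16 - 35/8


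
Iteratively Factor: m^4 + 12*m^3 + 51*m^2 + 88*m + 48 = (m + 1)*(m^3 + 11*m^2 + 40*m + 48) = (m + 1)*(m + 4)*(m^2 + 7*m + 12) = (m + 1)*(m + 4)^2*(m + 3)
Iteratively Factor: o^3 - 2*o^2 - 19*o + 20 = (o - 1)*(o^2 - o - 20) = (o - 5)*(o - 1)*(o + 4)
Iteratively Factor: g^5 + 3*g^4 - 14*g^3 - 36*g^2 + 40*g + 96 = (g - 2)*(g^4 + 5*g^3 - 4*g^2 - 44*g - 48) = (g - 2)*(g + 4)*(g^3 + g^2 - 8*g - 12) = (g - 3)*(g - 2)*(g + 4)*(g^2 + 4*g + 4) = (g - 3)*(g - 2)*(g + 2)*(g + 4)*(g + 2)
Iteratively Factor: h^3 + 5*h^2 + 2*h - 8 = (h + 2)*(h^2 + 3*h - 4) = (h - 1)*(h + 2)*(h + 4)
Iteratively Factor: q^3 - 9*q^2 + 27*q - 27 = (q - 3)*(q^2 - 6*q + 9) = (q - 3)^2*(q - 3)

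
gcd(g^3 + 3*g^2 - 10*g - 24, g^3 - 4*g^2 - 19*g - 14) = g + 2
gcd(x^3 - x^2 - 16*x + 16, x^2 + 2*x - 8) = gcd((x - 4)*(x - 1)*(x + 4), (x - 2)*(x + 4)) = x + 4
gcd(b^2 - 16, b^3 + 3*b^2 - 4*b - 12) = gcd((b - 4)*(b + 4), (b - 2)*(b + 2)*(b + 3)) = 1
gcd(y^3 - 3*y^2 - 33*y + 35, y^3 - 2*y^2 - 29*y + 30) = y^2 + 4*y - 5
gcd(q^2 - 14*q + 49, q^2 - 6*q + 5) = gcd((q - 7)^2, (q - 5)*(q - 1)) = 1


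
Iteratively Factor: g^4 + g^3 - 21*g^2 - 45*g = (g)*(g^3 + g^2 - 21*g - 45) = g*(g - 5)*(g^2 + 6*g + 9) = g*(g - 5)*(g + 3)*(g + 3)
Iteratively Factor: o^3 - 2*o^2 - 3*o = (o + 1)*(o^2 - 3*o) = o*(o + 1)*(o - 3)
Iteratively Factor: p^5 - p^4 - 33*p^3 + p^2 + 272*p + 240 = (p - 4)*(p^4 + 3*p^3 - 21*p^2 - 83*p - 60) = (p - 5)*(p - 4)*(p^3 + 8*p^2 + 19*p + 12) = (p - 5)*(p - 4)*(p + 1)*(p^2 + 7*p + 12) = (p - 5)*(p - 4)*(p + 1)*(p + 3)*(p + 4)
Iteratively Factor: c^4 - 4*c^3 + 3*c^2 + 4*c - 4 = (c + 1)*(c^3 - 5*c^2 + 8*c - 4) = (c - 1)*(c + 1)*(c^2 - 4*c + 4) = (c - 2)*(c - 1)*(c + 1)*(c - 2)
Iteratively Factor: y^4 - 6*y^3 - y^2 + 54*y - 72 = (y - 2)*(y^3 - 4*y^2 - 9*y + 36) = (y - 2)*(y + 3)*(y^2 - 7*y + 12) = (y - 4)*(y - 2)*(y + 3)*(y - 3)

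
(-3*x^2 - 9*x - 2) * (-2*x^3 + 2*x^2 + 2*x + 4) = 6*x^5 + 12*x^4 - 20*x^3 - 34*x^2 - 40*x - 8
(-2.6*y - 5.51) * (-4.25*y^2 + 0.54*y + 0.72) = 11.05*y^3 + 22.0135*y^2 - 4.8474*y - 3.9672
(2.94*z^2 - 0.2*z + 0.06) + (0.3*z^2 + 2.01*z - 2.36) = 3.24*z^2 + 1.81*z - 2.3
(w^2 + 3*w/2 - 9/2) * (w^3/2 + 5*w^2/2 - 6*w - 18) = w^5/2 + 13*w^4/4 - 9*w^3/2 - 153*w^2/4 + 81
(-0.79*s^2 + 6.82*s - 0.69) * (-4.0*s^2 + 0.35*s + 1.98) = 3.16*s^4 - 27.5565*s^3 + 3.5828*s^2 + 13.2621*s - 1.3662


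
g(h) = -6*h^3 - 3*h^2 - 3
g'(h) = -18*h^2 - 6*h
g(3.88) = -398.63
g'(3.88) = -294.26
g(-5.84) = 1089.74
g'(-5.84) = -578.86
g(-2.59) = 81.12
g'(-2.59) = -105.21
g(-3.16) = 156.37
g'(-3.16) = -160.78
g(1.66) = -38.71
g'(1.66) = -59.56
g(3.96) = -422.64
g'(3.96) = -306.03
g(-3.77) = 275.86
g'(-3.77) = -233.21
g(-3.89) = 304.79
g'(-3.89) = -249.04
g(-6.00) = 1185.00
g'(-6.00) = -612.00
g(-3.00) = 132.00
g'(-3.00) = -144.00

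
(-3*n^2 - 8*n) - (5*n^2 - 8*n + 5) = -8*n^2 - 5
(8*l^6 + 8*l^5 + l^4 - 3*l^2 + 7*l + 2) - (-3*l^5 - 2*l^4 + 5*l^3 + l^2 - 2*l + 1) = 8*l^6 + 11*l^5 + 3*l^4 - 5*l^3 - 4*l^2 + 9*l + 1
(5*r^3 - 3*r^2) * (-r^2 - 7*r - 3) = -5*r^5 - 32*r^4 + 6*r^3 + 9*r^2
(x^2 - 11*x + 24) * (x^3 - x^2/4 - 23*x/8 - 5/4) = x^5 - 45*x^4/4 + 191*x^3/8 + 195*x^2/8 - 221*x/4 - 30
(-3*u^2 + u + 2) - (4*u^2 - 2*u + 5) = -7*u^2 + 3*u - 3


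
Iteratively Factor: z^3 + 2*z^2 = (z)*(z^2 + 2*z) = z^2*(z + 2)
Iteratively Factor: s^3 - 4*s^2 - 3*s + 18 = (s - 3)*(s^2 - s - 6) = (s - 3)*(s + 2)*(s - 3)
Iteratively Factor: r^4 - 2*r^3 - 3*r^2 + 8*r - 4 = (r - 1)*(r^3 - r^2 - 4*r + 4) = (r - 1)*(r + 2)*(r^2 - 3*r + 2) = (r - 2)*(r - 1)*(r + 2)*(r - 1)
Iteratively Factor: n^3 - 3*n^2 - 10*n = (n - 5)*(n^2 + 2*n) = n*(n - 5)*(n + 2)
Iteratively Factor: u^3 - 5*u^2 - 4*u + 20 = (u - 2)*(u^2 - 3*u - 10) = (u - 2)*(u + 2)*(u - 5)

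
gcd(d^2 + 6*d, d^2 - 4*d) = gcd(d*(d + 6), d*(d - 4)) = d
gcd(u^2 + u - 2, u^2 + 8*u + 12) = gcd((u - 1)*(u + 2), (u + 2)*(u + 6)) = u + 2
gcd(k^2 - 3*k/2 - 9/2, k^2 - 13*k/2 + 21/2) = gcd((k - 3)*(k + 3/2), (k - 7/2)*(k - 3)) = k - 3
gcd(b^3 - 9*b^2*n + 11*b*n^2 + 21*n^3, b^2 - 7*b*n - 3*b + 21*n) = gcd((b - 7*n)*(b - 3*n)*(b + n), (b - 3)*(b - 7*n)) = b - 7*n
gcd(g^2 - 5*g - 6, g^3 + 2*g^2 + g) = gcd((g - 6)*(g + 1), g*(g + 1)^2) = g + 1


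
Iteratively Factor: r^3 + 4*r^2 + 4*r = (r + 2)*(r^2 + 2*r) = r*(r + 2)*(r + 2)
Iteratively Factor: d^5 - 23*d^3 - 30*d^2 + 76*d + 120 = (d + 2)*(d^4 - 2*d^3 - 19*d^2 + 8*d + 60) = (d - 2)*(d + 2)*(d^3 - 19*d - 30) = (d - 2)*(d + 2)*(d + 3)*(d^2 - 3*d - 10) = (d - 5)*(d - 2)*(d + 2)*(d + 3)*(d + 2)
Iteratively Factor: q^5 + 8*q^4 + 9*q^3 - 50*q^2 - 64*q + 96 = (q - 1)*(q^4 + 9*q^3 + 18*q^2 - 32*q - 96) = (q - 1)*(q + 3)*(q^3 + 6*q^2 - 32) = (q - 2)*(q - 1)*(q + 3)*(q^2 + 8*q + 16) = (q - 2)*(q - 1)*(q + 3)*(q + 4)*(q + 4)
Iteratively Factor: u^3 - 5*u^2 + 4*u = (u)*(u^2 - 5*u + 4) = u*(u - 4)*(u - 1)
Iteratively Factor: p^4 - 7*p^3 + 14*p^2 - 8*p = (p - 2)*(p^3 - 5*p^2 + 4*p) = (p - 4)*(p - 2)*(p^2 - p) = (p - 4)*(p - 2)*(p - 1)*(p)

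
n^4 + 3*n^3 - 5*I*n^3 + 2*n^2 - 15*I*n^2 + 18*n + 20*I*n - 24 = (n - 1)*(n + 4)*(n - 6*I)*(n + I)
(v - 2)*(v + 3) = v^2 + v - 6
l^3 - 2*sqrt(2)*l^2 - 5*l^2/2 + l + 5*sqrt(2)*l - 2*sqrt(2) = (l - 2)*(l - 1/2)*(l - 2*sqrt(2))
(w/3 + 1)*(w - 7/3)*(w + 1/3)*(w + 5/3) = w^4/3 + 8*w^3/9 - 46*w^2/27 - 368*w/81 - 35/27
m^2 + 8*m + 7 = (m + 1)*(m + 7)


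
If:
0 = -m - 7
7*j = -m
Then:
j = 1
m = -7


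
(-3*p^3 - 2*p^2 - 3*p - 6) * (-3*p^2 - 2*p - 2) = 9*p^5 + 12*p^4 + 19*p^3 + 28*p^2 + 18*p + 12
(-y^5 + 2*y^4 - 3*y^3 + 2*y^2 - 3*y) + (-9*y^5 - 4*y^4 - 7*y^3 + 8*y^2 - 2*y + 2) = -10*y^5 - 2*y^4 - 10*y^3 + 10*y^2 - 5*y + 2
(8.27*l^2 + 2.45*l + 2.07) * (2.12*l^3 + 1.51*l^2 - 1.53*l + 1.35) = 17.5324*l^5 + 17.6817*l^4 - 4.5652*l^3 + 10.5417*l^2 + 0.140400000000001*l + 2.7945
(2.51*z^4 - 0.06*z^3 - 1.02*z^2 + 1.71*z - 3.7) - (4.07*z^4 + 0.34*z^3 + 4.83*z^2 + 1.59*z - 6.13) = -1.56*z^4 - 0.4*z^3 - 5.85*z^2 + 0.12*z + 2.43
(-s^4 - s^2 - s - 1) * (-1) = s^4 + s^2 + s + 1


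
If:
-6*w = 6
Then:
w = -1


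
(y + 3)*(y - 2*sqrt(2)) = y^2 - 2*sqrt(2)*y + 3*y - 6*sqrt(2)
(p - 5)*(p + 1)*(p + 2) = p^3 - 2*p^2 - 13*p - 10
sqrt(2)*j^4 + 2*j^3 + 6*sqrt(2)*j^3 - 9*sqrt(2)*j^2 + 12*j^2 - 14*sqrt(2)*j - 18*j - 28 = (j - 2)*(j + 7)*(j + sqrt(2))*(sqrt(2)*j + sqrt(2))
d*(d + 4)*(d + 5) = d^3 + 9*d^2 + 20*d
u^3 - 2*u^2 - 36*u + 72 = (u - 6)*(u - 2)*(u + 6)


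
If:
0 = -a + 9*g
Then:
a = 9*g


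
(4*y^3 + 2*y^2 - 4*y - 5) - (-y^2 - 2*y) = 4*y^3 + 3*y^2 - 2*y - 5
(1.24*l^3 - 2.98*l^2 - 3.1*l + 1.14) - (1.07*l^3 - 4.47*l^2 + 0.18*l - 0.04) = 0.17*l^3 + 1.49*l^2 - 3.28*l + 1.18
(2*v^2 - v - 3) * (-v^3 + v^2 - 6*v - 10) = -2*v^5 + 3*v^4 - 10*v^3 - 17*v^2 + 28*v + 30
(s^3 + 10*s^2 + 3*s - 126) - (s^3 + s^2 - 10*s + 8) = 9*s^2 + 13*s - 134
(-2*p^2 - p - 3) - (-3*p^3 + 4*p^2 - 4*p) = 3*p^3 - 6*p^2 + 3*p - 3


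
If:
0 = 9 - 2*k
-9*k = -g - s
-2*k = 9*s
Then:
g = 83/2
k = 9/2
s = -1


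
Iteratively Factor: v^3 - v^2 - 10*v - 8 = (v + 2)*(v^2 - 3*v - 4) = (v - 4)*(v + 2)*(v + 1)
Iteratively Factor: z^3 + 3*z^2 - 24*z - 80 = (z + 4)*(z^2 - z - 20) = (z + 4)^2*(z - 5)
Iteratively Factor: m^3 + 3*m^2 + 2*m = (m + 2)*(m^2 + m) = m*(m + 2)*(m + 1)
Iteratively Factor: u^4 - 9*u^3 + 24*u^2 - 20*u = (u - 2)*(u^3 - 7*u^2 + 10*u) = (u - 5)*(u - 2)*(u^2 - 2*u) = u*(u - 5)*(u - 2)*(u - 2)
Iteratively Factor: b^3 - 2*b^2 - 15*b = (b + 3)*(b^2 - 5*b) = b*(b + 3)*(b - 5)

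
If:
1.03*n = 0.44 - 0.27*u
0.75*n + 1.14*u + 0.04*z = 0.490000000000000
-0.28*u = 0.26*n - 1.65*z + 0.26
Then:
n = 0.38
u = 0.17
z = 0.25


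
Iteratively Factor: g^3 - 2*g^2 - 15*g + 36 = (g - 3)*(g^2 + g - 12) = (g - 3)*(g + 4)*(g - 3)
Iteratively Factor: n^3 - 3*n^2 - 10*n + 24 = (n - 4)*(n^2 + n - 6) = (n - 4)*(n + 3)*(n - 2)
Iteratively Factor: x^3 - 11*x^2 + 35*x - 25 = (x - 1)*(x^2 - 10*x + 25) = (x - 5)*(x - 1)*(x - 5)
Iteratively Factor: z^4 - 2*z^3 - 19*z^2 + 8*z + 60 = (z - 5)*(z^3 + 3*z^2 - 4*z - 12) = (z - 5)*(z + 2)*(z^2 + z - 6) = (z - 5)*(z - 2)*(z + 2)*(z + 3)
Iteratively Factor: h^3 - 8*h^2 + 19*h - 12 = (h - 1)*(h^2 - 7*h + 12) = (h - 4)*(h - 1)*(h - 3)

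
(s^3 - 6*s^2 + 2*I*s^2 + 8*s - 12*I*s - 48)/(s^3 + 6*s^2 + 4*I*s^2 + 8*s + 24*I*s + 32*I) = (s^2 - 2*s*(3 + I) + 12*I)/(s^2 + 6*s + 8)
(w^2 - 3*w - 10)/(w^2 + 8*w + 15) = (w^2 - 3*w - 10)/(w^2 + 8*w + 15)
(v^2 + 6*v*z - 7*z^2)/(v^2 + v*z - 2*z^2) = (v + 7*z)/(v + 2*z)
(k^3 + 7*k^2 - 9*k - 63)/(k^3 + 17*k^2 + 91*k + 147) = (k - 3)/(k + 7)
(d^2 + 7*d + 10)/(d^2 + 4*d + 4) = (d + 5)/(d + 2)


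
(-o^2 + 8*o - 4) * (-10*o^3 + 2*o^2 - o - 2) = 10*o^5 - 82*o^4 + 57*o^3 - 14*o^2 - 12*o + 8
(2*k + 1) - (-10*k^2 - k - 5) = 10*k^2 + 3*k + 6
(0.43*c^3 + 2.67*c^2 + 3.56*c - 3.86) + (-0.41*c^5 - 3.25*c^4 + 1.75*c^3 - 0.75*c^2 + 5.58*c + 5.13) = -0.41*c^5 - 3.25*c^4 + 2.18*c^3 + 1.92*c^2 + 9.14*c + 1.27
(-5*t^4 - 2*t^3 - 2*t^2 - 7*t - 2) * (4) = -20*t^4 - 8*t^3 - 8*t^2 - 28*t - 8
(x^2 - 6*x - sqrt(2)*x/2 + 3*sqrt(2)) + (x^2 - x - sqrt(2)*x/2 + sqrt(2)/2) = 2*x^2 - 7*x - sqrt(2)*x + 7*sqrt(2)/2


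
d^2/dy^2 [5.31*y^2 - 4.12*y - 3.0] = 10.6200000000000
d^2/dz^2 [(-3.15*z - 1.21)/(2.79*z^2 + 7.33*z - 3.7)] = (-(3.15*z + 1.21)*(5.58*z + 7.33)*(11.16*z + 14.66) + (52.731*z + 52.9308)*(2.79*z^2 + 7.33*z - 3.7))/(2.79*z^2 + 7.33*z - 3.7)^3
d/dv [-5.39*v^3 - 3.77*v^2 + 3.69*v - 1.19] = -16.17*v^2 - 7.54*v + 3.69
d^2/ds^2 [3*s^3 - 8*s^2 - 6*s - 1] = 18*s - 16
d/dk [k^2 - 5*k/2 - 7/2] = 2*k - 5/2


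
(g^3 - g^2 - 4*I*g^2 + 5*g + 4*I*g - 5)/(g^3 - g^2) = 1 - 4*I/g + 5/g^2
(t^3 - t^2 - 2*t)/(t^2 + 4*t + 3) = t*(t - 2)/(t + 3)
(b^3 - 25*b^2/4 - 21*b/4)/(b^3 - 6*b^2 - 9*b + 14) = b*(4*b + 3)/(4*(b^2 + b - 2))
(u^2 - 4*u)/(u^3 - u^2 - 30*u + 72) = u/(u^2 + 3*u - 18)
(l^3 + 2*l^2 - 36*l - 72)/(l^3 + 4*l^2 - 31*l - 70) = (l^2 - 36)/(l^2 + 2*l - 35)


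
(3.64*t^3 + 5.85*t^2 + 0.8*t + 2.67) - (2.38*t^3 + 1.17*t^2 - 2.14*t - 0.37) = 1.26*t^3 + 4.68*t^2 + 2.94*t + 3.04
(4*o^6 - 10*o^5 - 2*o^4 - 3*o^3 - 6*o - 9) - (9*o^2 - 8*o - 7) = 4*o^6 - 10*o^5 - 2*o^4 - 3*o^3 - 9*o^2 + 2*o - 2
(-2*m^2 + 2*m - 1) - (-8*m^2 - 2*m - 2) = 6*m^2 + 4*m + 1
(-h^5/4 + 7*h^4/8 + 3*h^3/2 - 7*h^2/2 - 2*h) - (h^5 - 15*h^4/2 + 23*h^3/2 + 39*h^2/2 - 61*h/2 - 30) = -5*h^5/4 + 67*h^4/8 - 10*h^3 - 23*h^2 + 57*h/2 + 30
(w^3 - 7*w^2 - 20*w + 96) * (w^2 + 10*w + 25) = w^5 + 3*w^4 - 65*w^3 - 279*w^2 + 460*w + 2400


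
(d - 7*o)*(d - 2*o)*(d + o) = d^3 - 8*d^2*o + 5*d*o^2 + 14*o^3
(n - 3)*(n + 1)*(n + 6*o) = n^3 + 6*n^2*o - 2*n^2 - 12*n*o - 3*n - 18*o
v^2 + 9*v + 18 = (v + 3)*(v + 6)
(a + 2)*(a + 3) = a^2 + 5*a + 6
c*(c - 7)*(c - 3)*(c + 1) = c^4 - 9*c^3 + 11*c^2 + 21*c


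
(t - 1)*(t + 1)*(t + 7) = t^3 + 7*t^2 - t - 7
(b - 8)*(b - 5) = b^2 - 13*b + 40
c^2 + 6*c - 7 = (c - 1)*(c + 7)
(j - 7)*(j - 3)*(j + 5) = j^3 - 5*j^2 - 29*j + 105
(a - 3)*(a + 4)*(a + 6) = a^3 + 7*a^2 - 6*a - 72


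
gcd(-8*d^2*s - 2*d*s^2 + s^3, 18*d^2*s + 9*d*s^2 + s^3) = s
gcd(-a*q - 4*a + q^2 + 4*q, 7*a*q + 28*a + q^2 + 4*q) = q + 4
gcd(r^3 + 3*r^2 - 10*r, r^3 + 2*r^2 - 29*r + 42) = r - 2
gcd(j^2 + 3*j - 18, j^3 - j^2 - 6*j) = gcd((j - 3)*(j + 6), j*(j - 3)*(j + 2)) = j - 3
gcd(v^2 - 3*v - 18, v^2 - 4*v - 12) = v - 6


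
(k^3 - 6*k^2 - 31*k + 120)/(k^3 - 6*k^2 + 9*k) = (k^2 - 3*k - 40)/(k*(k - 3))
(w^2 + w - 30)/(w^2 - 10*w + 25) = (w + 6)/(w - 5)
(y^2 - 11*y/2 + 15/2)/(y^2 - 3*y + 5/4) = 2*(y - 3)/(2*y - 1)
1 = 1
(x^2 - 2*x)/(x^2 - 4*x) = (x - 2)/(x - 4)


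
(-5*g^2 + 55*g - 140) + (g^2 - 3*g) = -4*g^2 + 52*g - 140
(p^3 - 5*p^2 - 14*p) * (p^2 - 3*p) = p^5 - 8*p^4 + p^3 + 42*p^2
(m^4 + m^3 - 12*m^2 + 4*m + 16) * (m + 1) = m^5 + 2*m^4 - 11*m^3 - 8*m^2 + 20*m + 16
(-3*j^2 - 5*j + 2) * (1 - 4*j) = 12*j^3 + 17*j^2 - 13*j + 2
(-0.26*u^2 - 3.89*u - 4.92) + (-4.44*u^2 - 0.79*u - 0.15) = -4.7*u^2 - 4.68*u - 5.07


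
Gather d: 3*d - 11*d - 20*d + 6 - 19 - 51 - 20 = -28*d - 84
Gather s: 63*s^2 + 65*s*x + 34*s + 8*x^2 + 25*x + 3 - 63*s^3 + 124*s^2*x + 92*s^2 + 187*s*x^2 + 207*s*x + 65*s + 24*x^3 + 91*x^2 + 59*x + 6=-63*s^3 + s^2*(124*x + 155) + s*(187*x^2 + 272*x + 99) + 24*x^3 + 99*x^2 + 84*x + 9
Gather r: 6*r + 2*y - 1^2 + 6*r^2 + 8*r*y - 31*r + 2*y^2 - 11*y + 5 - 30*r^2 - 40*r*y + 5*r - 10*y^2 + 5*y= -24*r^2 + r*(-32*y - 20) - 8*y^2 - 4*y + 4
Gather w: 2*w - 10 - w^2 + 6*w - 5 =-w^2 + 8*w - 15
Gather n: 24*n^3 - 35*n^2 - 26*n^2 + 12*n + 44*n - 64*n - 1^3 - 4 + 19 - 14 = 24*n^3 - 61*n^2 - 8*n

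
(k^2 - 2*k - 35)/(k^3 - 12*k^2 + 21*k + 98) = (k + 5)/(k^2 - 5*k - 14)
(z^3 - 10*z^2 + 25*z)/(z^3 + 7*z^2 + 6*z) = (z^2 - 10*z + 25)/(z^2 + 7*z + 6)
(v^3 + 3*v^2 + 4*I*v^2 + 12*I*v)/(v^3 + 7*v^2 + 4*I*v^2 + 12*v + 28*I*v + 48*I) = v/(v + 4)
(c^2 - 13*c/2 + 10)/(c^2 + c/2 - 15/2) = (c - 4)/(c + 3)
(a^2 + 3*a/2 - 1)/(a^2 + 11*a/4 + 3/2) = 2*(2*a - 1)/(4*a + 3)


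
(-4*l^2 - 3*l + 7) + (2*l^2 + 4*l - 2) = -2*l^2 + l + 5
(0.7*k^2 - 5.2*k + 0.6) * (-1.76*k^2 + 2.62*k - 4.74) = -1.232*k^4 + 10.986*k^3 - 17.998*k^2 + 26.22*k - 2.844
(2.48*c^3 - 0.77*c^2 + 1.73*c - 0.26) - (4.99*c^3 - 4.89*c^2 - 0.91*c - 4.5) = -2.51*c^3 + 4.12*c^2 + 2.64*c + 4.24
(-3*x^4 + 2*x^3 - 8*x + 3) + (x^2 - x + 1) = -3*x^4 + 2*x^3 + x^2 - 9*x + 4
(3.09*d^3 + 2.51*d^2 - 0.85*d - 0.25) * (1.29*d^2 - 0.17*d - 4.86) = 3.9861*d^5 + 2.7126*d^4 - 16.5406*d^3 - 12.3766*d^2 + 4.1735*d + 1.215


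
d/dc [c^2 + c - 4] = 2*c + 1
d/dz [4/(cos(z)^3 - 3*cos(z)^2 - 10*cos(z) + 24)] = 4*(3*cos(z)^2 - 6*cos(z) - 10)*sin(z)/(cos(z)^3 - 3*cos(z)^2 - 10*cos(z) + 24)^2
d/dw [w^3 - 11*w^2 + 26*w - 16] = 3*w^2 - 22*w + 26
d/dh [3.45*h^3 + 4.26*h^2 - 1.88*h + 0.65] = 10.35*h^2 + 8.52*h - 1.88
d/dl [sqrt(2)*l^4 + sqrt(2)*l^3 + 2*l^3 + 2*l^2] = l*(4*sqrt(2)*l^2 + 3*sqrt(2)*l + 6*l + 4)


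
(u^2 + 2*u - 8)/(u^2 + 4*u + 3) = (u^2 + 2*u - 8)/(u^2 + 4*u + 3)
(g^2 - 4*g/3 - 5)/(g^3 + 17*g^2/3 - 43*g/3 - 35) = 1/(g + 7)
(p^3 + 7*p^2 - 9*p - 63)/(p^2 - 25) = (p^3 + 7*p^2 - 9*p - 63)/(p^2 - 25)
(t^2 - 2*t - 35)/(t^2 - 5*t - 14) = (t + 5)/(t + 2)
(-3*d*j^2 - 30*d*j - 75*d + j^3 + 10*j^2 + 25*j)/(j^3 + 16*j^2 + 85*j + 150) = (-3*d + j)/(j + 6)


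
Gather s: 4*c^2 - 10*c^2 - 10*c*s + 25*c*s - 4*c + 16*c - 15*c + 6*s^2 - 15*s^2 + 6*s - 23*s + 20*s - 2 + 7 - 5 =-6*c^2 - 3*c - 9*s^2 + s*(15*c + 3)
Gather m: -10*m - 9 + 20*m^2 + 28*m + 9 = 20*m^2 + 18*m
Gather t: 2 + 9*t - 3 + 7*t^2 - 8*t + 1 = 7*t^2 + t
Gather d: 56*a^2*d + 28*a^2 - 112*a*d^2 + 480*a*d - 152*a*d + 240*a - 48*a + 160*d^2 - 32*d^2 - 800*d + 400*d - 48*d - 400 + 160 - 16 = 28*a^2 + 192*a + d^2*(128 - 112*a) + d*(56*a^2 + 328*a - 448) - 256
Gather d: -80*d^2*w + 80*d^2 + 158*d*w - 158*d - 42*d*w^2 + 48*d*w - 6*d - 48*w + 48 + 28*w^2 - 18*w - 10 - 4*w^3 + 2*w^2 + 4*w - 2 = d^2*(80 - 80*w) + d*(-42*w^2 + 206*w - 164) - 4*w^3 + 30*w^2 - 62*w + 36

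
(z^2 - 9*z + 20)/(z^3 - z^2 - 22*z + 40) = (z - 5)/(z^2 + 3*z - 10)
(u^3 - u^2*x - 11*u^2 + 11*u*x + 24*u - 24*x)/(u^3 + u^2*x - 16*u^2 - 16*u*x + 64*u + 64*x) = (u^2 - u*x - 3*u + 3*x)/(u^2 + u*x - 8*u - 8*x)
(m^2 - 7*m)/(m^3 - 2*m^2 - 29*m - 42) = m/(m^2 + 5*m + 6)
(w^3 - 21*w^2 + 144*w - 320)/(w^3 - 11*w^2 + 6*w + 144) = (w^2 - 13*w + 40)/(w^2 - 3*w - 18)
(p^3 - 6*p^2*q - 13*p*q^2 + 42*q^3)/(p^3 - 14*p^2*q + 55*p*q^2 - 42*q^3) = (p^2 + p*q - 6*q^2)/(p^2 - 7*p*q + 6*q^2)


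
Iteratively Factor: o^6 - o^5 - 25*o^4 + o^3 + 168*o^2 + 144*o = (o + 1)*(o^5 - 2*o^4 - 23*o^3 + 24*o^2 + 144*o) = (o + 1)*(o + 3)*(o^4 - 5*o^3 - 8*o^2 + 48*o) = (o - 4)*(o + 1)*(o + 3)*(o^3 - o^2 - 12*o) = (o - 4)^2*(o + 1)*(o + 3)*(o^2 + 3*o) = (o - 4)^2*(o + 1)*(o + 3)^2*(o)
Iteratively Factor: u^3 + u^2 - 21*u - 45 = (u - 5)*(u^2 + 6*u + 9) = (u - 5)*(u + 3)*(u + 3)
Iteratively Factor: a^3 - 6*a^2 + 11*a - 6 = (a - 1)*(a^2 - 5*a + 6) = (a - 2)*(a - 1)*(a - 3)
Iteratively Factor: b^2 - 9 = (b - 3)*(b + 3)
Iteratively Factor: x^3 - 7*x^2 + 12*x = (x - 3)*(x^2 - 4*x) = (x - 4)*(x - 3)*(x)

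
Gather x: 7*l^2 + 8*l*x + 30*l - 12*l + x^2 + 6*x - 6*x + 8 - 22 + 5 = 7*l^2 + 8*l*x + 18*l + x^2 - 9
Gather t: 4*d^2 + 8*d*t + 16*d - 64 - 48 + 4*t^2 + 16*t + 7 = 4*d^2 + 16*d + 4*t^2 + t*(8*d + 16) - 105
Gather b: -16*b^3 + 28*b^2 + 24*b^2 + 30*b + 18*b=-16*b^3 + 52*b^2 + 48*b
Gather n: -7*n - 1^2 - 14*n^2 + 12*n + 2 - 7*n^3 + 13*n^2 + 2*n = -7*n^3 - n^2 + 7*n + 1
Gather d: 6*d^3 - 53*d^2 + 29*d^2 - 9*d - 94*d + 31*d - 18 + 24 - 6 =6*d^3 - 24*d^2 - 72*d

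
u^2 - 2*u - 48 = (u - 8)*(u + 6)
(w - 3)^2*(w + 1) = w^3 - 5*w^2 + 3*w + 9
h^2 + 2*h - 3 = (h - 1)*(h + 3)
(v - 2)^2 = v^2 - 4*v + 4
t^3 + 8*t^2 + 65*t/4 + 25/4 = (t + 1/2)*(t + 5/2)*(t + 5)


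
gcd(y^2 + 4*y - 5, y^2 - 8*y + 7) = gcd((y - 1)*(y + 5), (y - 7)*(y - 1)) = y - 1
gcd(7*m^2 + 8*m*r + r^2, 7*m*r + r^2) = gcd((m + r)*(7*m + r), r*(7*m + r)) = 7*m + r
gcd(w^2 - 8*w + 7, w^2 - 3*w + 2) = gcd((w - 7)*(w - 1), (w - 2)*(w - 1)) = w - 1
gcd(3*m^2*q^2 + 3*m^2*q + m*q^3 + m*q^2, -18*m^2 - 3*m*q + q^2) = 3*m + q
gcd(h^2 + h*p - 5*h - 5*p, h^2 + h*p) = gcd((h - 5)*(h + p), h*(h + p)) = h + p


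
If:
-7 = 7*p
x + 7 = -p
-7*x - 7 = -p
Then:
No Solution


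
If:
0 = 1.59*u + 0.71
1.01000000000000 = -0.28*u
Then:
No Solution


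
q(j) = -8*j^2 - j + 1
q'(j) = -16*j - 1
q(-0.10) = 1.02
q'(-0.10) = 0.60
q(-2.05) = -30.57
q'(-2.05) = 31.80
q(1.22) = -12.13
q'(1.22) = -20.52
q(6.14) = -306.74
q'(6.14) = -99.24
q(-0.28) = 0.65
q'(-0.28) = 3.48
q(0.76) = -4.38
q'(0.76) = -13.16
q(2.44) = -49.07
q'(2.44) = -40.04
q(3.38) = -93.78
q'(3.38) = -55.08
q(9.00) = -656.00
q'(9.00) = -145.00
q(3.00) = -74.00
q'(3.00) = -49.00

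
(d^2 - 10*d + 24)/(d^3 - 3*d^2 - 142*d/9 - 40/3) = 9*(d - 4)/(9*d^2 + 27*d + 20)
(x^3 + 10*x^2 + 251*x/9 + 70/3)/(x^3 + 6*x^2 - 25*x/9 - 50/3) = (3*x + 7)/(3*x - 5)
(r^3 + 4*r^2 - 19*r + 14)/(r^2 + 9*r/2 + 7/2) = 2*(r^3 + 4*r^2 - 19*r + 14)/(2*r^2 + 9*r + 7)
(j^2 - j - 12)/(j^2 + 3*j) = (j - 4)/j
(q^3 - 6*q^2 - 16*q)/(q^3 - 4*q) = (q - 8)/(q - 2)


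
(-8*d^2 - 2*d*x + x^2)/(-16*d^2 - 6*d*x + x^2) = (-4*d + x)/(-8*d + x)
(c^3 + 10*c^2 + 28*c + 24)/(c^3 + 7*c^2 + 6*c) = (c^2 + 4*c + 4)/(c*(c + 1))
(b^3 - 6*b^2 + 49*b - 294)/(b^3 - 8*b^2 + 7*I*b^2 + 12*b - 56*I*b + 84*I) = (b - 7*I)/(b - 2)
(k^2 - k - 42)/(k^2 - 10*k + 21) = (k + 6)/(k - 3)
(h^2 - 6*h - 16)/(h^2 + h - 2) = (h - 8)/(h - 1)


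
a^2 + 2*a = a*(a + 2)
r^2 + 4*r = r*(r + 4)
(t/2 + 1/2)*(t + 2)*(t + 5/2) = t^3/2 + 11*t^2/4 + 19*t/4 + 5/2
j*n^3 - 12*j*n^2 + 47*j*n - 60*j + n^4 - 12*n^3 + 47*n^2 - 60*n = (j + n)*(n - 5)*(n - 4)*(n - 3)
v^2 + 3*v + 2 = (v + 1)*(v + 2)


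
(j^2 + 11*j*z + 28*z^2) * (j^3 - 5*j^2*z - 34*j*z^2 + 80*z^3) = j^5 + 6*j^4*z - 61*j^3*z^2 - 434*j^2*z^3 - 72*j*z^4 + 2240*z^5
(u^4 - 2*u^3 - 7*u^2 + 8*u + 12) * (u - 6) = u^5 - 8*u^4 + 5*u^3 + 50*u^2 - 36*u - 72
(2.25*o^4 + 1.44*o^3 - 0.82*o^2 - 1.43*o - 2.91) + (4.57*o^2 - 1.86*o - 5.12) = 2.25*o^4 + 1.44*o^3 + 3.75*o^2 - 3.29*o - 8.03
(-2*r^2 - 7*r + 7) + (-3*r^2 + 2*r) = -5*r^2 - 5*r + 7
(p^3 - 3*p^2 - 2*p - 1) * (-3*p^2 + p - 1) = -3*p^5 + 10*p^4 + 2*p^3 + 4*p^2 + p + 1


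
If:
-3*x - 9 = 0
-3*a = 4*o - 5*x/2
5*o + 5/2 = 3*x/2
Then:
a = -19/30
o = -7/5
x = -3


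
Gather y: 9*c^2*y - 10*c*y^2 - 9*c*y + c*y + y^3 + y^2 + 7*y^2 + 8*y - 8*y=y^3 + y^2*(8 - 10*c) + y*(9*c^2 - 8*c)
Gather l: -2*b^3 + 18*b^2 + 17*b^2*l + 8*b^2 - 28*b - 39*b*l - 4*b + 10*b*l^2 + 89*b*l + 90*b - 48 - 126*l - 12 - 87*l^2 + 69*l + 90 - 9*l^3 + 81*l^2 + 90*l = -2*b^3 + 26*b^2 + 58*b - 9*l^3 + l^2*(10*b - 6) + l*(17*b^2 + 50*b + 33) + 30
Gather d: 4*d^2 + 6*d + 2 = 4*d^2 + 6*d + 2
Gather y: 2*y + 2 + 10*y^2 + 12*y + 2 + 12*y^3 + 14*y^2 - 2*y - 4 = 12*y^3 + 24*y^2 + 12*y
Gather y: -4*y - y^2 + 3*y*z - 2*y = -y^2 + y*(3*z - 6)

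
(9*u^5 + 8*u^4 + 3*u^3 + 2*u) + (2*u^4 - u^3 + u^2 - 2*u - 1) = 9*u^5 + 10*u^4 + 2*u^3 + u^2 - 1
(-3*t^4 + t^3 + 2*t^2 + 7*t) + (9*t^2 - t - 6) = -3*t^4 + t^3 + 11*t^2 + 6*t - 6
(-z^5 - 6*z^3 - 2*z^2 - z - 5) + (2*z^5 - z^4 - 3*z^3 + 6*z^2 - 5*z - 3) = z^5 - z^4 - 9*z^3 + 4*z^2 - 6*z - 8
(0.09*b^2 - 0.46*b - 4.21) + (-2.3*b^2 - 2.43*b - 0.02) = -2.21*b^2 - 2.89*b - 4.23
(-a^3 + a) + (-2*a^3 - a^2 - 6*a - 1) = -3*a^3 - a^2 - 5*a - 1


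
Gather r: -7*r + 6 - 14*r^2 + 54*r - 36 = -14*r^2 + 47*r - 30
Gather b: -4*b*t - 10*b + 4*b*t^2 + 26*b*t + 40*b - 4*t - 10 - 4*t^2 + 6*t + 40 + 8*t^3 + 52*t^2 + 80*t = b*(4*t^2 + 22*t + 30) + 8*t^3 + 48*t^2 + 82*t + 30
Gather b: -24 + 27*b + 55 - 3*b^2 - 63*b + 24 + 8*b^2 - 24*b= 5*b^2 - 60*b + 55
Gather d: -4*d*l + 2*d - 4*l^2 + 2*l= d*(2 - 4*l) - 4*l^2 + 2*l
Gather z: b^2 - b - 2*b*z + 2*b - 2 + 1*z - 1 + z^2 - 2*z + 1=b^2 + b + z^2 + z*(-2*b - 1) - 2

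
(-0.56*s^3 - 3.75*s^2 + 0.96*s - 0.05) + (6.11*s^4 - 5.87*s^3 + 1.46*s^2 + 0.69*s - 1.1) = 6.11*s^4 - 6.43*s^3 - 2.29*s^2 + 1.65*s - 1.15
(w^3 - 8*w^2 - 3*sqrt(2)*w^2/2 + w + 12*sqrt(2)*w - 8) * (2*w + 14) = 2*w^4 - 3*sqrt(2)*w^3 - 2*w^3 - 110*w^2 + 3*sqrt(2)*w^2 - 2*w + 168*sqrt(2)*w - 112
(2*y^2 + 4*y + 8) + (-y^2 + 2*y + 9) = y^2 + 6*y + 17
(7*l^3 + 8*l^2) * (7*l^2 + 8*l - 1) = 49*l^5 + 112*l^4 + 57*l^3 - 8*l^2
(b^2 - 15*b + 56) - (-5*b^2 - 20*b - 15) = 6*b^2 + 5*b + 71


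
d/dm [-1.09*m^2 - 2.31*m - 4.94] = -2.18*m - 2.31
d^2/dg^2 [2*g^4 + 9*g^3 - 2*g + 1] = 6*g*(4*g + 9)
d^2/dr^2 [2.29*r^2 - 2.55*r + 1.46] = 4.58000000000000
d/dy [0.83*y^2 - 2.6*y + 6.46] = 1.66*y - 2.6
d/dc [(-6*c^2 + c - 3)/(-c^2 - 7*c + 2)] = (43*c^2 - 30*c - 19)/(c^4 + 14*c^3 + 45*c^2 - 28*c + 4)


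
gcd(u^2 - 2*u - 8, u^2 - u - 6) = u + 2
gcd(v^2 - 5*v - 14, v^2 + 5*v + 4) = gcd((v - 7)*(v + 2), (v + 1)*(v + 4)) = 1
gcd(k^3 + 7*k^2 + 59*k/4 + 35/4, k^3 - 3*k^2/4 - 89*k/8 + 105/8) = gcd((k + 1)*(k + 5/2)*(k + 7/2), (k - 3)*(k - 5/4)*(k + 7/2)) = k + 7/2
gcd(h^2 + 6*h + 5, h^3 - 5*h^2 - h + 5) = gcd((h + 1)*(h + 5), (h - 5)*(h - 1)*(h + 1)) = h + 1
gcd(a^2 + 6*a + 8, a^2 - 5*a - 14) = a + 2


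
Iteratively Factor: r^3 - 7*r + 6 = (r - 2)*(r^2 + 2*r - 3) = (r - 2)*(r - 1)*(r + 3)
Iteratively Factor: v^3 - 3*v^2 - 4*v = (v)*(v^2 - 3*v - 4) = v*(v - 4)*(v + 1)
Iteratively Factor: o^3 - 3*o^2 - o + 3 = (o + 1)*(o^2 - 4*o + 3) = (o - 3)*(o + 1)*(o - 1)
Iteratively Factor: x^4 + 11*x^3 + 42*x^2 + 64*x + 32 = (x + 4)*(x^3 + 7*x^2 + 14*x + 8) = (x + 1)*(x + 4)*(x^2 + 6*x + 8) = (x + 1)*(x + 2)*(x + 4)*(x + 4)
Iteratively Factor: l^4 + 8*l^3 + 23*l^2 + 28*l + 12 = (l + 2)*(l^3 + 6*l^2 + 11*l + 6) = (l + 2)*(l + 3)*(l^2 + 3*l + 2) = (l + 1)*(l + 2)*(l + 3)*(l + 2)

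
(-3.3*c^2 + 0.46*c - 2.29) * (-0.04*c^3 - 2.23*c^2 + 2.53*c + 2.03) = 0.132*c^5 + 7.3406*c^4 - 9.2832*c^3 - 0.428499999999999*c^2 - 4.8599*c - 4.6487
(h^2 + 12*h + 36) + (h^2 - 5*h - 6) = 2*h^2 + 7*h + 30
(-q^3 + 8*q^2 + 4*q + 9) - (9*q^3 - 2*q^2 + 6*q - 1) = -10*q^3 + 10*q^2 - 2*q + 10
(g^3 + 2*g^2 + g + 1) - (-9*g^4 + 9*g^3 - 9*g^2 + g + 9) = 9*g^4 - 8*g^3 + 11*g^2 - 8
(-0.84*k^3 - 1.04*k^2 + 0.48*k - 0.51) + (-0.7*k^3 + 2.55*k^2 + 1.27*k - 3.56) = -1.54*k^3 + 1.51*k^2 + 1.75*k - 4.07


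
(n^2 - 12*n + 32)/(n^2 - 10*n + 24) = (n - 8)/(n - 6)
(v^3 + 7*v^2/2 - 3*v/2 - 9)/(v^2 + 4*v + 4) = (2*v^2 + 3*v - 9)/(2*(v + 2))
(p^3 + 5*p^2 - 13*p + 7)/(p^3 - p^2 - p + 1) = (p + 7)/(p + 1)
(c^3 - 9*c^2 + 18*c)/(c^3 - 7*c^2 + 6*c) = (c - 3)/(c - 1)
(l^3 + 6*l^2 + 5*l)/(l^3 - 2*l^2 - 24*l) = (l^2 + 6*l + 5)/(l^2 - 2*l - 24)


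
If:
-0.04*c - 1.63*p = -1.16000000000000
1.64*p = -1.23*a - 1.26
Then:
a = -1.33333333333333*p - 1.02439024390244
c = 29.0 - 40.75*p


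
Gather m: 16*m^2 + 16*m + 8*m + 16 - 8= 16*m^2 + 24*m + 8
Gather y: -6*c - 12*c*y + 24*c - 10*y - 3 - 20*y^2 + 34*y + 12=18*c - 20*y^2 + y*(24 - 12*c) + 9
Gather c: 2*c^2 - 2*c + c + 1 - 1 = 2*c^2 - c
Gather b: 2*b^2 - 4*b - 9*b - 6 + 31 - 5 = 2*b^2 - 13*b + 20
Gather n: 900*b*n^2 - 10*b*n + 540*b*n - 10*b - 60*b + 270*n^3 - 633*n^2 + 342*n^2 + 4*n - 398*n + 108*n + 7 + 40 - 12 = -70*b + 270*n^3 + n^2*(900*b - 291) + n*(530*b - 286) + 35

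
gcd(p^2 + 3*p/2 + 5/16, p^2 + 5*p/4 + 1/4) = p + 1/4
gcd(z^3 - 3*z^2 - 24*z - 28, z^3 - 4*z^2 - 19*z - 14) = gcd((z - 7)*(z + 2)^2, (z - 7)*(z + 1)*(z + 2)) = z^2 - 5*z - 14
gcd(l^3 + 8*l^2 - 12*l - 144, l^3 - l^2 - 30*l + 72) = l^2 + 2*l - 24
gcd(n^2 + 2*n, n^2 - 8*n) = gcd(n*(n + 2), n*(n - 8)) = n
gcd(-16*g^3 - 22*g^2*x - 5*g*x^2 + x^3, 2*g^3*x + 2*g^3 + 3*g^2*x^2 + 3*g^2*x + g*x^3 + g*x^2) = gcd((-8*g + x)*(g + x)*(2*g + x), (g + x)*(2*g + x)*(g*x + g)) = 2*g^2 + 3*g*x + x^2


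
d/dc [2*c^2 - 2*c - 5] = 4*c - 2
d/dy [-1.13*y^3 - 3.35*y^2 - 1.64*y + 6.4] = -3.39*y^2 - 6.7*y - 1.64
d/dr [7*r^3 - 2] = 21*r^2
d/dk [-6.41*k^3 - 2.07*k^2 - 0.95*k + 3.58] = -19.23*k^2 - 4.14*k - 0.95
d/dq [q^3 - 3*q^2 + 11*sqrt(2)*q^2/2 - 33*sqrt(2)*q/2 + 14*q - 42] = 3*q^2 - 6*q + 11*sqrt(2)*q - 33*sqrt(2)/2 + 14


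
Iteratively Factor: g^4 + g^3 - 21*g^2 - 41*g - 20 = (g - 5)*(g^3 + 6*g^2 + 9*g + 4) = (g - 5)*(g + 4)*(g^2 + 2*g + 1) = (g - 5)*(g + 1)*(g + 4)*(g + 1)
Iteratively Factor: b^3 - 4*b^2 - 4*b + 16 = (b + 2)*(b^2 - 6*b + 8) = (b - 4)*(b + 2)*(b - 2)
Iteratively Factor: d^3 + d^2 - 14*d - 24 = (d - 4)*(d^2 + 5*d + 6) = (d - 4)*(d + 3)*(d + 2)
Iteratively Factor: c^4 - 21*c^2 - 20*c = (c + 4)*(c^3 - 4*c^2 - 5*c) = (c + 1)*(c + 4)*(c^2 - 5*c) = c*(c + 1)*(c + 4)*(c - 5)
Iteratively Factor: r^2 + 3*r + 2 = (r + 1)*(r + 2)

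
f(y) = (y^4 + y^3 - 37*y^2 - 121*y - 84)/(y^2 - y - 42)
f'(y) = (1 - 2*y)*(y^4 + y^3 - 37*y^2 - 121*y - 84)/(y^2 - y - 42)^2 + (4*y^3 + 3*y^2 - 74*y - 121)/(y^2 - y - 42) = 2*(y^3 + 13*y^2 + 48*y + 51)/(y^2 + 12*y + 36)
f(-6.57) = 89.66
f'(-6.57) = 81.20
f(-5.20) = -13.86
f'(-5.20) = 38.48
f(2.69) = 16.16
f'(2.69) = 7.78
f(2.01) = 11.31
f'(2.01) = 6.49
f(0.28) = 2.86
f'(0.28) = 3.32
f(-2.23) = -0.44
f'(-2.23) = -0.35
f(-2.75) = -0.17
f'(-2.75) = -0.66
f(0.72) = 4.49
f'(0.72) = 4.10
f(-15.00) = 205.33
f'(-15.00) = -27.63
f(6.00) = 52.50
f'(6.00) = 14.21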